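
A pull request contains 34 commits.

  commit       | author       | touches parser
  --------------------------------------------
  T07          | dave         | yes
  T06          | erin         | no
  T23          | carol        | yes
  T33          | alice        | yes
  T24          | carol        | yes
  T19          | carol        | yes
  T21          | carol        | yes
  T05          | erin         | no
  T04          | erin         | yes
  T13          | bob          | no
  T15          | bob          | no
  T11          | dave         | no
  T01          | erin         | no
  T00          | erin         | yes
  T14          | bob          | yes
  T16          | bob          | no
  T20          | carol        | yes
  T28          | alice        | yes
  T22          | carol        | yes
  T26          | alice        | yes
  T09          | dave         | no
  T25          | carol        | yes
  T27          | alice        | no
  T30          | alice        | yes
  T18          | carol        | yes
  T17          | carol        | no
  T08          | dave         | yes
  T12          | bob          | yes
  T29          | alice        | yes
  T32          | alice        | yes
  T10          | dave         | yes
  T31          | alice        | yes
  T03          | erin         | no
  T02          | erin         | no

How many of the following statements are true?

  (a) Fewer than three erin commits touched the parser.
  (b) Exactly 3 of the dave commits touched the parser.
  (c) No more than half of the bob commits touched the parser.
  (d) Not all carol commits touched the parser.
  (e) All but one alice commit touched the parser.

5

(a) erin: |A| = 7, |A ∩ B| = 2; needs |A ∩ B| < 3 — true.
(b) dave: |A| = 5, |A ∩ B| = 3; needs |A ∩ B| = 3 — true.
(c) bob: |A| = 5, |A ∩ B| = 2; needs |A ∩ B| ≤ |A ∖ B| — true.
(d) carol: |A| = 9, |A ∩ B| = 8; needs A ⊄ B (|A ∖ B| ≥ 1) — true.
(e) alice: |A| = 8, |A ∩ B| = 7; needs |A ∖ B| = 1 — true.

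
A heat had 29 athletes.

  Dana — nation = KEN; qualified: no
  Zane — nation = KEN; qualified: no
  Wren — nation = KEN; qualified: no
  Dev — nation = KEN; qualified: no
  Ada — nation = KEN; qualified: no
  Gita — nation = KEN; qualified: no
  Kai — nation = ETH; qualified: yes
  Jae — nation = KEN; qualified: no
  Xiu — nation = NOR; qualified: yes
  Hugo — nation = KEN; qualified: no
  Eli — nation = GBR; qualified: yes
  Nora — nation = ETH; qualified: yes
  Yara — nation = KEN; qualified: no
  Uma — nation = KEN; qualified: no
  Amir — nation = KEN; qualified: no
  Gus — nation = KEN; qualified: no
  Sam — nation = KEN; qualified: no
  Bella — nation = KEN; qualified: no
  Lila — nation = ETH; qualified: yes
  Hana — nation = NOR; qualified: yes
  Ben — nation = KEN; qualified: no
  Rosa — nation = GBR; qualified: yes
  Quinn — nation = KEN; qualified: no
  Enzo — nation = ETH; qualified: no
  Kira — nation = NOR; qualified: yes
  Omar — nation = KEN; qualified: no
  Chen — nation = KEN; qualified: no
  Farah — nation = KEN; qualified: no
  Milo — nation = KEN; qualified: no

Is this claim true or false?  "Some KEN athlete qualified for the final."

Truth condition: A ∩ B ≠ ∅ (|A ∩ B| ≥ 1).
|A| = 20, |A ∩ B| = 0, |A ∖ B| = 20.
So the statement is false.

False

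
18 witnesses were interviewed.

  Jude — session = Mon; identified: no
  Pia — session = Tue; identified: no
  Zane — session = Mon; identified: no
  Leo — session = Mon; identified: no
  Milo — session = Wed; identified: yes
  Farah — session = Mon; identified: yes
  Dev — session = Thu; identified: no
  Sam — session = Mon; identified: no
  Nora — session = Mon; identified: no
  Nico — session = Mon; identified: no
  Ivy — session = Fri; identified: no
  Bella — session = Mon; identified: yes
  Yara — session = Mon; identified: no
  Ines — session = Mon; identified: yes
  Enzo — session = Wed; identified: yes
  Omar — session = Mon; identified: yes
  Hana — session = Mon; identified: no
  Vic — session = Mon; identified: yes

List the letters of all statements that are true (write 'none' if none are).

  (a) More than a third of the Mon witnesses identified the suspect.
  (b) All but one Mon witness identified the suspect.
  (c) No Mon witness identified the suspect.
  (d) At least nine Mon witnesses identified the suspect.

(a)

|A| = 13, |A ∩ B| = 5, |A ∖ B| = 8.
(a) |A ∩ B| / |A| > 1/3: holds.
(b) |A ∖ B| = 1: fails.
(c) A ∩ B = ∅ (|A ∩ B| = 0): fails.
(d) |A ∩ B| ≥ 9: fails.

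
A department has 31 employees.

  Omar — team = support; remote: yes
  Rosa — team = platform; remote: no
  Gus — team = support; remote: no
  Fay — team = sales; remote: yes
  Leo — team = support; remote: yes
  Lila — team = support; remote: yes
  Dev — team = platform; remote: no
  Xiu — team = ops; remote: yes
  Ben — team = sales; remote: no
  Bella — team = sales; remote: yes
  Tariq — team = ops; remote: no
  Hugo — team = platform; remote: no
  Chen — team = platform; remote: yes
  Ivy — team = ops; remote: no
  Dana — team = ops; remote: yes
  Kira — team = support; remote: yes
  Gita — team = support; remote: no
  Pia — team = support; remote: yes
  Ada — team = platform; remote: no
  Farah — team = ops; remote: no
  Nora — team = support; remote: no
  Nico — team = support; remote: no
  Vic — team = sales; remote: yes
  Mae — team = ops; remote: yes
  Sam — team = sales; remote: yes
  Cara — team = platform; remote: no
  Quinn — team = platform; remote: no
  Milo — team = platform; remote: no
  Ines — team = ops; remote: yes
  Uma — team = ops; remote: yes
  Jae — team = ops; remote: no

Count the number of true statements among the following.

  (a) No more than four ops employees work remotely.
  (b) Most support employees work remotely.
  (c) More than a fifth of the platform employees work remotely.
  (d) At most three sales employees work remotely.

(a) ops: |A| = 9, |A ∩ B| = 5; needs |A ∩ B| ≤ 4 — false.
(b) support: |A| = 9, |A ∩ B| = 5; needs |A ∩ B| > |A ∖ B| — true.
(c) platform: |A| = 8, |A ∩ B| = 1; needs |A ∩ B| / |A| > 1/5 — false.
(d) sales: |A| = 5, |A ∩ B| = 4; needs |A ∩ B| ≤ 3 — false.

1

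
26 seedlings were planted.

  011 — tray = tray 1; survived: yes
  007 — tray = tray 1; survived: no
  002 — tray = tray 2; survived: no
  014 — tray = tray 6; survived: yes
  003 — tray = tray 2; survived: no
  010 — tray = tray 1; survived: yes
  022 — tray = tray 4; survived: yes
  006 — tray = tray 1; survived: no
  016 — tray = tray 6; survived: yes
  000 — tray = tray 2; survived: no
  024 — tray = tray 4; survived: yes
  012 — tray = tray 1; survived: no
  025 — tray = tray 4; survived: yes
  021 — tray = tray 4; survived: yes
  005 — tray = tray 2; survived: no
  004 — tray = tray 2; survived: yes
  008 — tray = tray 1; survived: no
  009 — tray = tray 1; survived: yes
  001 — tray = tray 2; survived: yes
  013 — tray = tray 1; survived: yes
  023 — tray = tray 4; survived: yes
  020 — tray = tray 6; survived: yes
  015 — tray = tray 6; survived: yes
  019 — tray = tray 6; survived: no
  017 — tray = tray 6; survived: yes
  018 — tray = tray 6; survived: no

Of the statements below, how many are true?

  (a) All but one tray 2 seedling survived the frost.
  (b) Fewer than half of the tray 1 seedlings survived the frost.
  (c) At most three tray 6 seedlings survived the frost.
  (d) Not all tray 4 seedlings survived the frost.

(a) tray 2: |A| = 6, |A ∩ B| = 2; needs |A ∖ B| = 1 — false.
(b) tray 1: |A| = 8, |A ∩ B| = 4; needs |A ∩ B| < |A ∖ B| — false.
(c) tray 6: |A| = 7, |A ∩ B| = 5; needs |A ∩ B| ≤ 3 — false.
(d) tray 4: |A| = 5, |A ∩ B| = 5; needs A ⊄ B (|A ∖ B| ≥ 1) — false.

0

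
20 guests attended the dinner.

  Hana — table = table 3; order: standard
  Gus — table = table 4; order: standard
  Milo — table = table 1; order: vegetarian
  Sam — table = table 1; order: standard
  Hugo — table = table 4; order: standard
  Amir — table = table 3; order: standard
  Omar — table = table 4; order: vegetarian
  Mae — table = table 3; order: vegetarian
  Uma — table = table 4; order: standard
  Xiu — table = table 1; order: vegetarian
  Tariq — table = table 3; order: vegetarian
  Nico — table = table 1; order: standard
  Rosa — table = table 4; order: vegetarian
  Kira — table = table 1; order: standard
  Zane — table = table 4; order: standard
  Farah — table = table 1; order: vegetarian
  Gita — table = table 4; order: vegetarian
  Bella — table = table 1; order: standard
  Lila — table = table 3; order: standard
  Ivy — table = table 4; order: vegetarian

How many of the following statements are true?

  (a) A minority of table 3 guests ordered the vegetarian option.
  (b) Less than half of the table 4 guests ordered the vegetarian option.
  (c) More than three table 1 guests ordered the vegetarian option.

1

(a) table 3: |A| = 5, |A ∩ B| = 2; needs |A ∩ B| < |A ∖ B| — true.
(b) table 4: |A| = 8, |A ∩ B| = 4; needs |A ∩ B| < |A ∖ B| — false.
(c) table 1: |A| = 7, |A ∩ B| = 3; needs |A ∩ B| > 3 — false.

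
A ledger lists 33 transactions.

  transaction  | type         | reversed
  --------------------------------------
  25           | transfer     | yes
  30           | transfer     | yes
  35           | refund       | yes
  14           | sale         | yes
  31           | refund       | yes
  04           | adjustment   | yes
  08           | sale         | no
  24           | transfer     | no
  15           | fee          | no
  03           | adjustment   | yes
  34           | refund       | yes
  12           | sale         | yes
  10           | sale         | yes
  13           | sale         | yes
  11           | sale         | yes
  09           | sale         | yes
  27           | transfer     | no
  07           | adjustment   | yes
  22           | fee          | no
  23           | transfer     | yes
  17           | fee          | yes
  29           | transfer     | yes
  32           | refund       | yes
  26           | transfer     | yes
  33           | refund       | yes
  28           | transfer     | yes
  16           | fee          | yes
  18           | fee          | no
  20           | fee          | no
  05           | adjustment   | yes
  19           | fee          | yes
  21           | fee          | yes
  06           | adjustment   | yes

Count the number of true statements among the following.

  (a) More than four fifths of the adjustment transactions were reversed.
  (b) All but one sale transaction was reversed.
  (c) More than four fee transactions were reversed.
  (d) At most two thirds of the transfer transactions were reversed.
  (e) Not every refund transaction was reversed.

2

(a) adjustment: |A| = 5, |A ∩ B| = 5; needs |A ∩ B| / |A| > 4/5 — true.
(b) sale: |A| = 7, |A ∩ B| = 6; needs |A ∖ B| = 1 — true.
(c) fee: |A| = 8, |A ∩ B| = 4; needs |A ∩ B| > 4 — false.
(d) transfer: |A| = 8, |A ∩ B| = 6; needs |A ∩ B| / |A| ≤ 2/3 — false.
(e) refund: |A| = 5, |A ∩ B| = 5; needs A ⊄ B (|A ∖ B| ≥ 1) — false.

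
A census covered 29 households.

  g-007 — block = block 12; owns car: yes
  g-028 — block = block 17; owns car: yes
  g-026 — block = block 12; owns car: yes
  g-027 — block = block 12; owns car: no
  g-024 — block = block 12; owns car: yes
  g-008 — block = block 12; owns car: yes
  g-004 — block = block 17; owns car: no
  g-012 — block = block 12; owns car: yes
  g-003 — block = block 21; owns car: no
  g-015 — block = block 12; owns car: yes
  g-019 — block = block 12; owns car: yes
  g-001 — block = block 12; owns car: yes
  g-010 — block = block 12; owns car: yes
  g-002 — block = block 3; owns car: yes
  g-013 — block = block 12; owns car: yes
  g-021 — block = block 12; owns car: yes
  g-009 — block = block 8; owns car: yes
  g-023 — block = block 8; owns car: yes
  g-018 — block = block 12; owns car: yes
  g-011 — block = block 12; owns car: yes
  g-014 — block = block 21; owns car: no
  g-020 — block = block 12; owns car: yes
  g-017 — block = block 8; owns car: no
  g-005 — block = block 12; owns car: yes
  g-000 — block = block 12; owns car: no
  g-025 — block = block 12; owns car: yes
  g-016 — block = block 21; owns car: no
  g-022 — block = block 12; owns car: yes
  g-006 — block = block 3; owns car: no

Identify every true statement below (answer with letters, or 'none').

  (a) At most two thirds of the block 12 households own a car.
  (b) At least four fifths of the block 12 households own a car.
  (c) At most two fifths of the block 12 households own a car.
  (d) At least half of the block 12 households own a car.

|A| = 19, |A ∩ B| = 17, |A ∖ B| = 2.
(a) |A ∩ B| / |A| ≤ 2/3: fails.
(b) |A ∩ B| / |A| ≥ 4/5: holds.
(c) |A ∩ B| / |A| ≤ 2/5: fails.
(d) |A ∩ B| ≥ |A ∖ B|: holds.

(b), (d)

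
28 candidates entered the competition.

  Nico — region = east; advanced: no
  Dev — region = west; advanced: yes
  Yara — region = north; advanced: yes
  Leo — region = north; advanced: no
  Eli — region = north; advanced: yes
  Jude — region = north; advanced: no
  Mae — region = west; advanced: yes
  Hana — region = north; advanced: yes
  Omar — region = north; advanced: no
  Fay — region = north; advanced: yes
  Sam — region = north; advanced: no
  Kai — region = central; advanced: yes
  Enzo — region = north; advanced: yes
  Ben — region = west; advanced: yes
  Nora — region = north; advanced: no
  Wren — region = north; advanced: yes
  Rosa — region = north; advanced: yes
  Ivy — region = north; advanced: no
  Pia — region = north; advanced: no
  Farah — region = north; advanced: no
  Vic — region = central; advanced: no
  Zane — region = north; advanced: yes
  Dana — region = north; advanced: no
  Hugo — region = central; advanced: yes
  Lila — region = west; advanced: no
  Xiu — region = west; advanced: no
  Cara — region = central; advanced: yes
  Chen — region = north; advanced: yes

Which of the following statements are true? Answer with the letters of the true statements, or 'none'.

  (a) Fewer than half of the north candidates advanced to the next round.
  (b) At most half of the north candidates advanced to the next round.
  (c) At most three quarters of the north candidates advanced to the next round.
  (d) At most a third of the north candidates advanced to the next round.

(b), (c)

|A| = 18, |A ∩ B| = 9, |A ∖ B| = 9.
(a) |A ∩ B| < |A ∖ B|: fails.
(b) |A ∩ B| ≤ |A ∖ B|: holds.
(c) |A ∩ B| / |A| ≤ 3/4: holds.
(d) |A ∩ B| / |A| ≤ 1/3: fails.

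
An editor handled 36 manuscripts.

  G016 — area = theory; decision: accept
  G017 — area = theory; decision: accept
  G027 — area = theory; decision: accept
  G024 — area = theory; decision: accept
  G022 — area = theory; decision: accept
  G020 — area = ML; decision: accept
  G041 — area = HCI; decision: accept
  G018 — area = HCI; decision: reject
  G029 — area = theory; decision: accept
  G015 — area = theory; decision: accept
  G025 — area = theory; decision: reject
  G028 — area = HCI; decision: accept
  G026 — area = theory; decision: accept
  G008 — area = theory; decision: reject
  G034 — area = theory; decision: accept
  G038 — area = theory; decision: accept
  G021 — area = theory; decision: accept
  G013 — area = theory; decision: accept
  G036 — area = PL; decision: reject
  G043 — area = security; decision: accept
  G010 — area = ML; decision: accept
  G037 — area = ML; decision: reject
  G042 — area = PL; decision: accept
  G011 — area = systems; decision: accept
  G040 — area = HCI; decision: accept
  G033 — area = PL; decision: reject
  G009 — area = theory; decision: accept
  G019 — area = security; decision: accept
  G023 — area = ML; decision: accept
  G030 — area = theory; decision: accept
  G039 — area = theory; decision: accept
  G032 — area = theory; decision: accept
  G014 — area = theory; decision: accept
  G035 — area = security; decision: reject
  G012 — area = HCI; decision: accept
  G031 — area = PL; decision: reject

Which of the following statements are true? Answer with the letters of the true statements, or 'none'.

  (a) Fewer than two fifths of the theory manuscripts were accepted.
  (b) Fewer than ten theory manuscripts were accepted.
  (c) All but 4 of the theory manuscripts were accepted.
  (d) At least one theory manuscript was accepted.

(d)

|A| = 19, |A ∩ B| = 17, |A ∖ B| = 2.
(a) |A ∩ B| / |A| < 2/5: fails.
(b) |A ∩ B| < 10: fails.
(c) |A ∖ B| = 4: fails.
(d) A ∩ B ≠ ∅ (|A ∩ B| ≥ 1): holds.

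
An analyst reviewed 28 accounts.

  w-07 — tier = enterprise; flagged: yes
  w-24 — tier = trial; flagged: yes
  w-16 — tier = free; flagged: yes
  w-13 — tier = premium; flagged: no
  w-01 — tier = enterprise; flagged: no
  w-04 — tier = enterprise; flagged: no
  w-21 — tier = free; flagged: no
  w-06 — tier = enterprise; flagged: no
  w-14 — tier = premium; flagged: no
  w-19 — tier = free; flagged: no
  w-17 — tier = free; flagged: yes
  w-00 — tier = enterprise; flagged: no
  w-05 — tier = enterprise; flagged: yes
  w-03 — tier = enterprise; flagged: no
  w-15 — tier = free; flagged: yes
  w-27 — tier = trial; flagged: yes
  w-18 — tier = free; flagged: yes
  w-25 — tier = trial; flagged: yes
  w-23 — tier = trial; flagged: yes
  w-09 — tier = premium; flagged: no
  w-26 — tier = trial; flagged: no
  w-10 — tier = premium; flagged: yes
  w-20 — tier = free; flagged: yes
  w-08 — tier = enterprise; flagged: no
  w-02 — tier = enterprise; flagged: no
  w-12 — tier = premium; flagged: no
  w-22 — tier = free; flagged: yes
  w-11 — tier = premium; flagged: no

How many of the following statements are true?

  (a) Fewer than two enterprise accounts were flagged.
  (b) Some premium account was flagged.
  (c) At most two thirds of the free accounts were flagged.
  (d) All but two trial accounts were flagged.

1

(a) enterprise: |A| = 9, |A ∩ B| = 2; needs |A ∩ B| < 2 — false.
(b) premium: |A| = 6, |A ∩ B| = 1; needs A ∩ B ≠ ∅ (|A ∩ B| ≥ 1) — true.
(c) free: |A| = 8, |A ∩ B| = 6; needs |A ∩ B| / |A| ≤ 2/3 — false.
(d) trial: |A| = 5, |A ∩ B| = 4; needs |A ∖ B| = 2 — false.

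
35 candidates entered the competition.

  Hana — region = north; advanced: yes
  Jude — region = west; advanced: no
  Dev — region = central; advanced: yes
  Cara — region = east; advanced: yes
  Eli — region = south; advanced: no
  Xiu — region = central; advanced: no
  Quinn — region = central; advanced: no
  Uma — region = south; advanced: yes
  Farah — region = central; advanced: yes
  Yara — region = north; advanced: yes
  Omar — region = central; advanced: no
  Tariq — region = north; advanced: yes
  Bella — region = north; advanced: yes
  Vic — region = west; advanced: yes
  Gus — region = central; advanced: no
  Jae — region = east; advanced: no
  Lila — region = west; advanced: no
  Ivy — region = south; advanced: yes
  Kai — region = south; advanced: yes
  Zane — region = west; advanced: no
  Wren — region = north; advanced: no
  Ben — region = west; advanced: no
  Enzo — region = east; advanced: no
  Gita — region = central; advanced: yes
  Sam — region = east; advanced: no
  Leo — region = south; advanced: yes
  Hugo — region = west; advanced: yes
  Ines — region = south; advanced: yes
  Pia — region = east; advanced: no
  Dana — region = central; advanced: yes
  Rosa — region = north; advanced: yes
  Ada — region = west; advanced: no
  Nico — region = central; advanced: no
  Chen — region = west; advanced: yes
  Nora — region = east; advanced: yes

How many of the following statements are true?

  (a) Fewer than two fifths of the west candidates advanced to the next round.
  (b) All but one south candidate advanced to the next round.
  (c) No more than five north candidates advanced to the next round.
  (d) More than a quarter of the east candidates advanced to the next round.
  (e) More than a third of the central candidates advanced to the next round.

(a) west: |A| = 8, |A ∩ B| = 3; needs |A ∩ B| / |A| < 2/5 — true.
(b) south: |A| = 6, |A ∩ B| = 5; needs |A ∖ B| = 1 — true.
(c) north: |A| = 6, |A ∩ B| = 5; needs |A ∩ B| ≤ 5 — true.
(d) east: |A| = 6, |A ∩ B| = 2; needs |A ∩ B| / |A| > 1/4 — true.
(e) central: |A| = 9, |A ∩ B| = 4; needs |A ∩ B| / |A| > 1/3 — true.

5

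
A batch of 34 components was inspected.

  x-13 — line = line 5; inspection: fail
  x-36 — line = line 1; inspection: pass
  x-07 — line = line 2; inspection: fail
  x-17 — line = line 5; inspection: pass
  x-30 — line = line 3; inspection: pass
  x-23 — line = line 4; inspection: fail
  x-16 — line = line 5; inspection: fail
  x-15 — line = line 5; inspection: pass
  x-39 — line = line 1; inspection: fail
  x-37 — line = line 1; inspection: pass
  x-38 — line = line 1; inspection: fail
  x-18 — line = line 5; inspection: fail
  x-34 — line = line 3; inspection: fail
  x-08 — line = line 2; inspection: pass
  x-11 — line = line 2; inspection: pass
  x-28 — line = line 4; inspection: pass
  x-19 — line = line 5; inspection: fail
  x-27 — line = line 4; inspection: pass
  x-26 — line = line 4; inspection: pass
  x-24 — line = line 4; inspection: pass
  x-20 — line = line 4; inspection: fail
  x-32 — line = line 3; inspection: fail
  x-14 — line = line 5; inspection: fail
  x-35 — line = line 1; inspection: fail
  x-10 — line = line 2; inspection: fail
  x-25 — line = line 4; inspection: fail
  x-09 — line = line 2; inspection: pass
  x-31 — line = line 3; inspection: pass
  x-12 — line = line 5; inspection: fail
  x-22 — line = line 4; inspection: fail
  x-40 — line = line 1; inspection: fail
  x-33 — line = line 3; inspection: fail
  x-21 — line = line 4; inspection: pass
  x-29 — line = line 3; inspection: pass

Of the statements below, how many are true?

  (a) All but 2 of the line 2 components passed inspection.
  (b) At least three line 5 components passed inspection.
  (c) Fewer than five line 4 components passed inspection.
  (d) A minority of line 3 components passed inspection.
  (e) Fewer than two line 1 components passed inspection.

1

(a) line 2: |A| = 5, |A ∩ B| = 3; needs |A ∖ B| = 2 — true.
(b) line 5: |A| = 8, |A ∩ B| = 2; needs |A ∩ B| ≥ 3 — false.
(c) line 4: |A| = 9, |A ∩ B| = 5; needs |A ∩ B| < 5 — false.
(d) line 3: |A| = 6, |A ∩ B| = 3; needs |A ∩ B| < |A ∖ B| — false.
(e) line 1: |A| = 6, |A ∩ B| = 2; needs |A ∩ B| < 2 — false.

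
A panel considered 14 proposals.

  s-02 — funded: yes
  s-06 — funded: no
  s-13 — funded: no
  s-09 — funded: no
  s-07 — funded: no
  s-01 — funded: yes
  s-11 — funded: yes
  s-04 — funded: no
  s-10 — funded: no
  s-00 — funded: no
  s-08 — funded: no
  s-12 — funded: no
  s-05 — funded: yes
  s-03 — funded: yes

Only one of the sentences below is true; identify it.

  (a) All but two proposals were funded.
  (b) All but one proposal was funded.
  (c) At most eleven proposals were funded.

(c)

|A| = 14, |A ∩ B| = 5, |A ∖ B| = 9.
(a) requires |A ∖ B| = 2: false.
(b) requires |A ∖ B| = 1: false.
(c) requires |A ∩ B| ≤ 11: true.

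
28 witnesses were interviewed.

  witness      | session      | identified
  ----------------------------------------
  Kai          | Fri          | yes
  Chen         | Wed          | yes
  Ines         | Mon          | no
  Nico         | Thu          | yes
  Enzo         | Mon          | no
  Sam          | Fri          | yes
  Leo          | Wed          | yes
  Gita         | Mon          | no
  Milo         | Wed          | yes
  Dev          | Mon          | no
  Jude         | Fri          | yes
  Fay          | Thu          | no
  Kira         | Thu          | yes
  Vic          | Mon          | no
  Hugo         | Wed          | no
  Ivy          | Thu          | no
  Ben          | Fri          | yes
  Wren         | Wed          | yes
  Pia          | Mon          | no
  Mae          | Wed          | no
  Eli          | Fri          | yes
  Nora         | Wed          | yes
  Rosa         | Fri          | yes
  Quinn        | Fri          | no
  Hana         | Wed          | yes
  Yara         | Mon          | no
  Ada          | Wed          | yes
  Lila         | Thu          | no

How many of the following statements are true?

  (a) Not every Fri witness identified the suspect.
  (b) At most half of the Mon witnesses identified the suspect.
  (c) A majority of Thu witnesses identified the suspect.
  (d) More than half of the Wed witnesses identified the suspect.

3

(a) Fri: |A| = 7, |A ∩ B| = 6; needs A ⊄ B (|A ∖ B| ≥ 1) — true.
(b) Mon: |A| = 7, |A ∩ B| = 0; needs |A ∩ B| ≤ |A ∖ B| — true.
(c) Thu: |A| = 5, |A ∩ B| = 2; needs |A ∩ B| > |A ∖ B| — false.
(d) Wed: |A| = 9, |A ∩ B| = 7; needs |A ∩ B| > |A ∖ B| — true.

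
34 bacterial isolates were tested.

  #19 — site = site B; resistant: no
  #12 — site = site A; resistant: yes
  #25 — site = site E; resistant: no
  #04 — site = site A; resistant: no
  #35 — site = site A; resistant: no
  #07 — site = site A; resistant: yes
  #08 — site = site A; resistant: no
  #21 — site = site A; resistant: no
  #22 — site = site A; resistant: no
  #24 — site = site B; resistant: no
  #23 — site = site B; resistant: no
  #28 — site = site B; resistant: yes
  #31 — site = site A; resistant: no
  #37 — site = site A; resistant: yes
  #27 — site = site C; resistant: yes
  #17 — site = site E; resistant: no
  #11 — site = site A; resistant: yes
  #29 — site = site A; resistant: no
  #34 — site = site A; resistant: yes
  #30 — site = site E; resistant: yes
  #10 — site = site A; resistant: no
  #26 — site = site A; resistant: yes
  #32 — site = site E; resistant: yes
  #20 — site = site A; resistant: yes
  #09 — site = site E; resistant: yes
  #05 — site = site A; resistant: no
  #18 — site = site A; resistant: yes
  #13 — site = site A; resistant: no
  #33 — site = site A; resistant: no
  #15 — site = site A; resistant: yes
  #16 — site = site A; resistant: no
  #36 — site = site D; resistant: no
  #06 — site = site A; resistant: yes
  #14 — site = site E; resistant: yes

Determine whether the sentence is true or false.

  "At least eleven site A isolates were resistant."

False

Truth condition: |A ∩ B| ≥ 11.
|A| = 22, |A ∩ B| = 10, |A ∖ B| = 12.
|A ∩ B| = 10, so the statement is false.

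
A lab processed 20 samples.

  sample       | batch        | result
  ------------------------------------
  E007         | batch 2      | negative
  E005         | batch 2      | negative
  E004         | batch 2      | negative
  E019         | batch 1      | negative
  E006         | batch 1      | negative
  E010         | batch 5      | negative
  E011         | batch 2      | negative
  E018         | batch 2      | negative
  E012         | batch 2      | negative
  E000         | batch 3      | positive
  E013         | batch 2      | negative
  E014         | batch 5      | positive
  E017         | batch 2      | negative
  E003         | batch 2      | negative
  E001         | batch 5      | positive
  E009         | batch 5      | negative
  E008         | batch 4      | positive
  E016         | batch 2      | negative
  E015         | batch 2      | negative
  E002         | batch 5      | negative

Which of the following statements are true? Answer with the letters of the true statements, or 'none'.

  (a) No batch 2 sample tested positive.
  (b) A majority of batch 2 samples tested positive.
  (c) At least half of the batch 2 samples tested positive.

|A| = 11, |A ∩ B| = 0, |A ∖ B| = 11.
(a) A ∩ B = ∅ (|A ∩ B| = 0): holds.
(b) |A ∩ B| > |A ∖ B|: fails.
(c) |A ∩ B| ≥ |A ∖ B|: fails.

(a)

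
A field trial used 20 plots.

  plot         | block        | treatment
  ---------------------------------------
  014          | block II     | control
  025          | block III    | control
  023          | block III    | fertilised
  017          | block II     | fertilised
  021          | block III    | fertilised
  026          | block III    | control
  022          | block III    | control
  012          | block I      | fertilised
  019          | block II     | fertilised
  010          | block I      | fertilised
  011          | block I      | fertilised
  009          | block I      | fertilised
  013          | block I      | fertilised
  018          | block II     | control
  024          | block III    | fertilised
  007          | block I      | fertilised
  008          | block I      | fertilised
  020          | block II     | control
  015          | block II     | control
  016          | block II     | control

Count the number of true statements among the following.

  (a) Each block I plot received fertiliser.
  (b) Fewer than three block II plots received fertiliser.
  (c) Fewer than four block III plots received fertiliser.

(a) block I: |A| = 7, |A ∩ B| = 7; needs A ⊆ B, i.e. every element of A is in B (|A ∖ B| = 0) — true.
(b) block II: |A| = 7, |A ∩ B| = 2; needs |A ∩ B| < 3 — true.
(c) block III: |A| = 6, |A ∩ B| = 3; needs |A ∩ B| < 4 — true.

3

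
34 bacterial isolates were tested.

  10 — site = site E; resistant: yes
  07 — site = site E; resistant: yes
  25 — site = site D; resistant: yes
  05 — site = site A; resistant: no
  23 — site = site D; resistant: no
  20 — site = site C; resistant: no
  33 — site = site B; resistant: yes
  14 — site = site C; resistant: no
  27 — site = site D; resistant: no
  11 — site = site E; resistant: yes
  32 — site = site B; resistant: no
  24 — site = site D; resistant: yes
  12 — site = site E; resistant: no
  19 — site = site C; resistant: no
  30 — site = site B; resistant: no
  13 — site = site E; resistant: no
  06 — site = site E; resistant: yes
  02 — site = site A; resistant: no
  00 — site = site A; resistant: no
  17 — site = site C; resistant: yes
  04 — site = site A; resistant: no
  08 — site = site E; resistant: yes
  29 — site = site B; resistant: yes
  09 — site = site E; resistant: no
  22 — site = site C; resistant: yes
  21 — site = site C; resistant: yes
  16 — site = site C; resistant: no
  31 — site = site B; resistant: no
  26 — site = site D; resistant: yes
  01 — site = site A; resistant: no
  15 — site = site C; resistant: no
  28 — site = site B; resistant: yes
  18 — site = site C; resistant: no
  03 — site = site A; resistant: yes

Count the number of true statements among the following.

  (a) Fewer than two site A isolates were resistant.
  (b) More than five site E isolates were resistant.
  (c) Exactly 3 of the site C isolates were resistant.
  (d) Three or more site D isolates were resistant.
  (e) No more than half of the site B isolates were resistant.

4

(a) site A: |A| = 6, |A ∩ B| = 1; needs |A ∩ B| < 2 — true.
(b) site E: |A| = 8, |A ∩ B| = 5; needs |A ∩ B| > 5 — false.
(c) site C: |A| = 9, |A ∩ B| = 3; needs |A ∩ B| = 3 — true.
(d) site D: |A| = 5, |A ∩ B| = 3; needs |A ∩ B| ≥ 3 — true.
(e) site B: |A| = 6, |A ∩ B| = 3; needs |A ∩ B| ≤ |A ∖ B| — true.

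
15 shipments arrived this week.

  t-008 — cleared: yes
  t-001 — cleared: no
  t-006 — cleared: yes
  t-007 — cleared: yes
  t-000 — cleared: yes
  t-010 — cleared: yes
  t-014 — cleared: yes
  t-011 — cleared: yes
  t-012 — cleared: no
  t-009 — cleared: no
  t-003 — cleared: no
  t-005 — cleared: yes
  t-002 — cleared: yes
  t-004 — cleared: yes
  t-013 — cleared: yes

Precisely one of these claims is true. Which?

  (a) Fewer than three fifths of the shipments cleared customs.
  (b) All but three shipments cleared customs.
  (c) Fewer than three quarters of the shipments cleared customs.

|A| = 15, |A ∩ B| = 11, |A ∖ B| = 4.
(a) requires |A ∩ B| / |A| < 3/5: false.
(b) requires |A ∖ B| = 3: false.
(c) requires |A ∩ B| / |A| < 3/4: true.

(c)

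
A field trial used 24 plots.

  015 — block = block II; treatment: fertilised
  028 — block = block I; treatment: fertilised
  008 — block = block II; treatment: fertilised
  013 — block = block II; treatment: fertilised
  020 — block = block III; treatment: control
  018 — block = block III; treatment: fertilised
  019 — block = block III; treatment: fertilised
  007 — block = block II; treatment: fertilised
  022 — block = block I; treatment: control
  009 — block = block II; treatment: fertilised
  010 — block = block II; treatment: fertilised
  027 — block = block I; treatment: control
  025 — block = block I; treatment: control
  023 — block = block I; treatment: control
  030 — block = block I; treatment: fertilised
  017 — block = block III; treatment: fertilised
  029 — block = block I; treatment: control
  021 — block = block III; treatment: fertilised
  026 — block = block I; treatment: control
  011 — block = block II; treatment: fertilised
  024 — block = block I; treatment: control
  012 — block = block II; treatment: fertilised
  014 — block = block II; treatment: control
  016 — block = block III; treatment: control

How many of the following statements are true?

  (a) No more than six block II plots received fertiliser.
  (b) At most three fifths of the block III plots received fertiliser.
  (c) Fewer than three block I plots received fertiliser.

(a) block II: |A| = 9, |A ∩ B| = 8; needs |A ∩ B| ≤ 6 — false.
(b) block III: |A| = 6, |A ∩ B| = 4; needs |A ∩ B| / |A| ≤ 3/5 — false.
(c) block I: |A| = 9, |A ∩ B| = 2; needs |A ∩ B| < 3 — true.

1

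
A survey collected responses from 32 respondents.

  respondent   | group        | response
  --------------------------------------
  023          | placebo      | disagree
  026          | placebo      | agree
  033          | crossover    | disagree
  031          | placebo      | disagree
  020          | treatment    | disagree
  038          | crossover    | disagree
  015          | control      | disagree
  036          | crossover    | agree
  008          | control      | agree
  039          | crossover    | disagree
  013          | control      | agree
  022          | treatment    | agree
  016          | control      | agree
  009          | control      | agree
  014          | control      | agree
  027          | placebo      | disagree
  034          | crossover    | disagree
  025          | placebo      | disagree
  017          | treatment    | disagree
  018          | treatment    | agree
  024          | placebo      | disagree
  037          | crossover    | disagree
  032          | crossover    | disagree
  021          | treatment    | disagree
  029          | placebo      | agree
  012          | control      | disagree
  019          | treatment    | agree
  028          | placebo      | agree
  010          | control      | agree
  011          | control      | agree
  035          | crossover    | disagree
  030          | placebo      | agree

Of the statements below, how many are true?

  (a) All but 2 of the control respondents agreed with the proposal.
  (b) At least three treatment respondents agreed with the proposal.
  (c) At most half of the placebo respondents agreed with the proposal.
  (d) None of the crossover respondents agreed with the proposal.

3

(a) control: |A| = 9, |A ∩ B| = 7; needs |A ∖ B| = 2 — true.
(b) treatment: |A| = 6, |A ∩ B| = 3; needs |A ∩ B| ≥ 3 — true.
(c) placebo: |A| = 9, |A ∩ B| = 4; needs |A ∩ B| ≤ |A ∖ B| — true.
(d) crossover: |A| = 8, |A ∩ B| = 1; needs A ∩ B = ∅ (|A ∩ B| = 0) — false.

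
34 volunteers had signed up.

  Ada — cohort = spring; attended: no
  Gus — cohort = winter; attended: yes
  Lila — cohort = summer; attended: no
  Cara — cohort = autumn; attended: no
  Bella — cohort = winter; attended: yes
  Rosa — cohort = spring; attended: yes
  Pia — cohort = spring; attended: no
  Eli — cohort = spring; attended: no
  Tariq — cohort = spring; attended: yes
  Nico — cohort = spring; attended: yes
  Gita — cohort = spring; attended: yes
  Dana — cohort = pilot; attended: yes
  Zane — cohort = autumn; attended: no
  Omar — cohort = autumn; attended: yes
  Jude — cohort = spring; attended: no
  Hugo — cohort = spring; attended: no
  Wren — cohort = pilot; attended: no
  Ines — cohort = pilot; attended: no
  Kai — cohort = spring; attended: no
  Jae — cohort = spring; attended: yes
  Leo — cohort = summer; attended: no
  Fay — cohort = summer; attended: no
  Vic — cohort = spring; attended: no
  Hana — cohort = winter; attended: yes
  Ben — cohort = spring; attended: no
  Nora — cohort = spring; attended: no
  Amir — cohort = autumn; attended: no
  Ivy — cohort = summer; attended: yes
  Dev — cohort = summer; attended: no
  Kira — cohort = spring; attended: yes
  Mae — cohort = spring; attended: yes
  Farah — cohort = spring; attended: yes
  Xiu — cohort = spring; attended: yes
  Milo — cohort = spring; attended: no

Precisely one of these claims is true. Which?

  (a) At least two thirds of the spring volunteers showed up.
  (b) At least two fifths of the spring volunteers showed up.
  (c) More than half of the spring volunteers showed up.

|A| = 19, |A ∩ B| = 9, |A ∖ B| = 10.
(a) requires |A ∩ B| / |A| ≥ 2/3: false.
(b) requires |A ∩ B| / |A| ≥ 2/5: true.
(c) requires |A ∩ B| > |A ∖ B|: false.

(b)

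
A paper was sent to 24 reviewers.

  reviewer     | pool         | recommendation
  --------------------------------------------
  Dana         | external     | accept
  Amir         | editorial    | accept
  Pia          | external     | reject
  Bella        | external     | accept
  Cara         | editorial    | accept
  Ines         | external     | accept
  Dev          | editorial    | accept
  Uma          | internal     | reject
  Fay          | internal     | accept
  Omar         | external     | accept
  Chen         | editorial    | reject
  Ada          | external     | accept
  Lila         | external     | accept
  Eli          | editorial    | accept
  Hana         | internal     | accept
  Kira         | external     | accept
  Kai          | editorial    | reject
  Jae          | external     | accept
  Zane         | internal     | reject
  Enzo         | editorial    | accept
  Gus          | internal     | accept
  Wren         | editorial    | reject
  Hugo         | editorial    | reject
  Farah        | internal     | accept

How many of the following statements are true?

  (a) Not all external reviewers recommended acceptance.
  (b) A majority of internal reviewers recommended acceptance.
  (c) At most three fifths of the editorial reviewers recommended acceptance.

(a) external: |A| = 9, |A ∩ B| = 8; needs A ⊄ B (|A ∖ B| ≥ 1) — true.
(b) internal: |A| = 6, |A ∩ B| = 4; needs |A ∩ B| > |A ∖ B| — true.
(c) editorial: |A| = 9, |A ∩ B| = 5; needs |A ∩ B| / |A| ≤ 3/5 — true.

3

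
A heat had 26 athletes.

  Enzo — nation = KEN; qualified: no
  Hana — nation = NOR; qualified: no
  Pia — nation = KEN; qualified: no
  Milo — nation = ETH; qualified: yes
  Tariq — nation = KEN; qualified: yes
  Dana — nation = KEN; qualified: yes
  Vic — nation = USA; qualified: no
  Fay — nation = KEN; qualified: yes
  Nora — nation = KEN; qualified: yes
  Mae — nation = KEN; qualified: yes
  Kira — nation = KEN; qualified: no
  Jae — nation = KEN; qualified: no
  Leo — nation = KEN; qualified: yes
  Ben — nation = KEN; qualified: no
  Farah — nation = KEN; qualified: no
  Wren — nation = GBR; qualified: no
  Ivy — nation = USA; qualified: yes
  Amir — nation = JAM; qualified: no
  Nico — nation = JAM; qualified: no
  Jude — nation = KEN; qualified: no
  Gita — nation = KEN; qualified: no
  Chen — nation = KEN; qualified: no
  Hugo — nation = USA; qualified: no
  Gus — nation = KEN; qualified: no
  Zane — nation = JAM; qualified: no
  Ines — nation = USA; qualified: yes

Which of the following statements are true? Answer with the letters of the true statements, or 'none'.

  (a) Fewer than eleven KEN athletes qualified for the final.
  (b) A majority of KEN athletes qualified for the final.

(a)

|A| = 16, |A ∩ B| = 6, |A ∖ B| = 10.
(a) |A ∩ B| < 11: holds.
(b) |A ∩ B| > |A ∖ B|: fails.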